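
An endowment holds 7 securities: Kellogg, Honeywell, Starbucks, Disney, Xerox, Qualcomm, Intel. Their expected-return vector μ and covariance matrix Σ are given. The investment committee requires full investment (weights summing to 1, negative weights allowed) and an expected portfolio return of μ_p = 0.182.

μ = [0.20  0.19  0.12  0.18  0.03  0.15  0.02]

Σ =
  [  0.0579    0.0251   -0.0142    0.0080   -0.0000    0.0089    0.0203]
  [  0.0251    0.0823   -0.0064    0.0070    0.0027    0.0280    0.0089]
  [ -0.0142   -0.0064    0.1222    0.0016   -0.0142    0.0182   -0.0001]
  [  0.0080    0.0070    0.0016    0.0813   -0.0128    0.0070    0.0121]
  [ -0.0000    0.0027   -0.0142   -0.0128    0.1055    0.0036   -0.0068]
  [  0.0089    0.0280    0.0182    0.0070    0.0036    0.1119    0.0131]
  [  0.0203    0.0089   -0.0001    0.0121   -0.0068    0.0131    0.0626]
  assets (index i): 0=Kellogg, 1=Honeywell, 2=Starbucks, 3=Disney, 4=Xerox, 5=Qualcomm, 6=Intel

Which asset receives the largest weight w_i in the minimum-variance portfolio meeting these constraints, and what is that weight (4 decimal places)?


g=Σ⁻¹μ = [3.4274  1.1376  1.3936  2.0002  0.5758  0.5764  -1.3961]
h=Σ⁻¹𝟙 = [11.9029  6.1251  10.8619  10.6710  12.6439  2.4384  10.0617]
a=μᵀg=1.504696  b=𝟙ᵀg=7.714846  c=𝟙ᵀh=64.704739  D=ac−b²=37.842077
λ₁=(c·0.182−b)/D = (64.704739·0.182−7.714846)/37.842077 = 0.107325
λ₂=(a−b·0.182)/D = (1.504696−7.714846·0.182)/37.842077 = 0.002658
w* = 0.107325·g + 0.002658·h:
  w_0 = 0.107325·3.4274 + 0.002658·11.9029 = 0.3995  (Kellogg)
  w_1 = 0.107325·1.1376 + 0.002658·6.1251 = 0.1384  (Honeywell)
  w_2 = 0.107325·1.3936 + 0.002658·10.8619 = 0.1784  (Starbucks)
  w_3 = 0.107325·2.0002 + 0.002658·10.6710 = 0.2430  (Disney)
  w_4 = 0.107325·0.5758 + 0.002658·12.6439 = 0.0954  (Xerox)
  w_5 = 0.107325·0.5764 + 0.002658·2.4384 = 0.0683  (Qualcomm)
  w_6 = 0.107325·-1.3961 + 0.002658·10.0617 = -0.1231  (Intel)
Σw_i=1.0000  μᵀw=0.1820
σ²=wᵀΣw=λ₁·μ_p+λ₂ = 0.107325·0.182 + 0.002658 = 0.022191 ≈ 0.0222

Kellogg (0.3995)


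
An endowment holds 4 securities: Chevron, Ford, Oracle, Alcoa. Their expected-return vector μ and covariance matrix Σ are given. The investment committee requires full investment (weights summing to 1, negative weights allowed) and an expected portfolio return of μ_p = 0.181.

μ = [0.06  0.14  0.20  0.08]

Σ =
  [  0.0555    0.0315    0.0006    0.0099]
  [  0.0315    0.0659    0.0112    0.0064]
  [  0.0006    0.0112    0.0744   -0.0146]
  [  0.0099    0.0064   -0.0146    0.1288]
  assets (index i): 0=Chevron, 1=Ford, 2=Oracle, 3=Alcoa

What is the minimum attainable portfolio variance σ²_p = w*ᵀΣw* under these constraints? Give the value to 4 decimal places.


0.0418

p=Σ⁻¹μ = [-0.0059  1.6020  2.6115  0.8380]
q=Σ⁻¹𝟙 = [13.1962  5.6946  14.0589  8.0603]
a=μᵀp=0.813269  b=𝟙ᵀp=5.045627  c=𝟙ᵀq=41.010040  D=ac−b²=7.893859
λ₁=(c·0.181−b)/D = (41.010040·0.181−5.045627)/7.893859 = 0.301144
λ₂=(a−b·0.181)/D = (0.813269−5.045627·0.181)/7.893859 = -0.012667
w* = 0.301144·p + -0.012667·q:
  w_0 = 0.301144·-0.0059 + -0.012667·13.1962 = -0.1689  (Chevron)
  w_1 = 0.301144·1.6020 + -0.012667·5.6946 = 0.4103  (Ford)
  w_2 = 0.301144·2.6115 + -0.012667·14.0589 = 0.6084  (Oracle)
  w_3 = 0.301144·0.8380 + -0.012667·8.0603 = 0.1503  (Alcoa)
Σw_i=1.0000  μᵀw=0.1810
σ²=wᵀΣw=λ₁·μ_p+λ₂ = 0.301144·0.181 + -0.012667 = 0.041840 ≈ 0.0418


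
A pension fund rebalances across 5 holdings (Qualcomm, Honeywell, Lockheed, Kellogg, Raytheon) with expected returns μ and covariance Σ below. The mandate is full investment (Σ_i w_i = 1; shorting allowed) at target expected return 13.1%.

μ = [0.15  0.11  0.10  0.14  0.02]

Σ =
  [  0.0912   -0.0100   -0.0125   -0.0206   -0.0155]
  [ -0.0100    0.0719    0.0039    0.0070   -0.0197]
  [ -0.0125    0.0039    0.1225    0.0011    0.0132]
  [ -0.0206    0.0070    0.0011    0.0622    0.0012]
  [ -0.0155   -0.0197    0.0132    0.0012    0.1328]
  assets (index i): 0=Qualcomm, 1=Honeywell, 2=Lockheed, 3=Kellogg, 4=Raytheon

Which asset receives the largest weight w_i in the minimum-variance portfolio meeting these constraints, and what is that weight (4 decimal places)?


Kellogg (0.3645)

x=Σ⁻¹μ = [2.7305  1.7391  0.9479  2.9309  0.6066]
y=Σ⁻¹𝟙 = [20.6217  17.4808  8.2848  20.5708  11.5208]
a=μᵀx=1.118121  b=𝟙ᵀx=8.954957  c=𝟙ᵀy=78.478966  D=ac−b²=7.557724
λ₁=(c·0.131−b)/D = (78.478966·0.131−8.954957)/7.557724 = 0.175422
λ₂=(a−b·0.131)/D = (1.118121−8.954957·0.131)/7.557724 = -0.007274
w* = 0.175422·x + -0.007274·y:
  w_0 = 0.175422·2.7305 + -0.007274·20.6217 = 0.3290  (Qualcomm)
  w_1 = 0.175422·1.7391 + -0.007274·17.4808 = 0.1779  (Honeywell)
  w_2 = 0.175422·0.9479 + -0.007274·8.2848 = 0.1060  (Lockheed)
  w_3 = 0.175422·2.9309 + -0.007274·20.5708 = 0.3645  (Kellogg)
  w_4 = 0.175422·0.6066 + -0.007274·11.5208 = 0.0226  (Raytheon)
Σw_i=1.0000  μᵀw=0.1310
σ²=wᵀΣw=λ₁·μ_p+λ₂ = 0.175422·0.131 + -0.007274 = 0.015706 ≈ 0.0157


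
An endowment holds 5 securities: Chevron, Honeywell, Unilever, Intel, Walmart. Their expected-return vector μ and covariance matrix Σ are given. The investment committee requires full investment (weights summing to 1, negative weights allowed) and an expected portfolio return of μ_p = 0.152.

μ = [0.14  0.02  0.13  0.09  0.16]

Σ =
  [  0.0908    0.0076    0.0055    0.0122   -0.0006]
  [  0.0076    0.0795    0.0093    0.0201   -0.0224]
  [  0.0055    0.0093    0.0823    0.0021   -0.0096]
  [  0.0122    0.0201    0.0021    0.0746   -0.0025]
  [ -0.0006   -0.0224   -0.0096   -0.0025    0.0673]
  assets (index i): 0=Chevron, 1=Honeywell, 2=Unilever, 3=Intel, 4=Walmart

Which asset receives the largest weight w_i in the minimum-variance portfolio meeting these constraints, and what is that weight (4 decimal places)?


x=Σ⁻¹μ = [1.2916  0.4934  1.7451  0.9082  2.8358]
y=Σ⁻¹𝟙 = [8.0552  14.3266  12.3137  8.6105  21.7754]
a=μᵀx=0.953020  b=𝟙ᵀx=7.274056  c=𝟙ᵀy=65.081403  D=ac−b²=9.112008
λ₁=(c·0.152−b)/D = (65.081403·0.152−7.274056)/9.112008 = 0.287348
λ₂=(a−b·0.152)/D = (0.953020−7.274056·0.152)/9.112008 = -0.016751
w* = 0.287348·x + -0.016751·y:
  w_0 = 0.287348·1.2916 + -0.016751·8.0552 = 0.2362  (Chevron)
  w_1 = 0.287348·0.4934 + -0.016751·14.3266 = -0.0982  (Honeywell)
  w_2 = 0.287348·1.7451 + -0.016751·12.3137 = 0.2952  (Unilever)
  w_3 = 0.287348·0.9082 + -0.016751·8.6105 = 0.1167  (Intel)
  w_4 = 0.287348·2.8358 + -0.016751·21.7754 = 0.4501  (Walmart)
Σw_i=1.0000  μᵀw=0.1520
σ²=wᵀΣw=λ₁·μ_p+λ₂ = 0.287348·0.152 + -0.016751 = 0.026926 ≈ 0.0269

Walmart (0.4501)


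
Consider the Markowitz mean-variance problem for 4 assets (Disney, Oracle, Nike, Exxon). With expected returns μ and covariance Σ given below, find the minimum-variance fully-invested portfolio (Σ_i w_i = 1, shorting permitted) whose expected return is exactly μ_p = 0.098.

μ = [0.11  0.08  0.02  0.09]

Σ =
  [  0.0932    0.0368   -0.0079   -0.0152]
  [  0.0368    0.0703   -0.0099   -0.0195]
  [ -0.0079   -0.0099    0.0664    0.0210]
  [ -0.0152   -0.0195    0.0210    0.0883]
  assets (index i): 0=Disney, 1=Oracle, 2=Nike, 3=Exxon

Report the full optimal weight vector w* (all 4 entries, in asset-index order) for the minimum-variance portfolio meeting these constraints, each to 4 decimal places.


u=Σ⁻¹μ = [1.0198  1.0073  0.1346  1.3852]
v=Σ⁻¹𝟙 = [7.8305  15.6715  14.3016  12.7326]
a=μᵀu=0.320134  b=𝟙ᵀu=3.547042  c=𝟙ᵀv=50.536192  D=ac−b²=3.596836
λ₁=(c·0.098−b)/D = (50.536192·0.098−3.547042)/3.596836 = 0.390761
λ₂=(a−b·0.098)/D = (0.320134−3.547042·0.098)/3.596836 = -0.007639
w* = 0.390761·u + -0.007639·v:
  w_0 = 0.390761·1.0198 + -0.007639·7.8305 = 0.3387  (Disney)
  w_1 = 0.390761·1.0073 + -0.007639·15.6715 = 0.2739  (Oracle)
  w_2 = 0.390761·0.1346 + -0.007639·14.3016 = -0.0566  (Nike)
  w_3 = 0.390761·1.3852 + -0.007639·12.7326 = 0.4440  (Exxon)
Σw_i=1.0000  μᵀw=0.0980
σ²=wᵀΣw=λ₁·μ_p+λ₂ = 0.390761·0.098 + -0.007639 = 0.030656 ≈ 0.0307

0.3387  0.2739  -0.0566  0.4440


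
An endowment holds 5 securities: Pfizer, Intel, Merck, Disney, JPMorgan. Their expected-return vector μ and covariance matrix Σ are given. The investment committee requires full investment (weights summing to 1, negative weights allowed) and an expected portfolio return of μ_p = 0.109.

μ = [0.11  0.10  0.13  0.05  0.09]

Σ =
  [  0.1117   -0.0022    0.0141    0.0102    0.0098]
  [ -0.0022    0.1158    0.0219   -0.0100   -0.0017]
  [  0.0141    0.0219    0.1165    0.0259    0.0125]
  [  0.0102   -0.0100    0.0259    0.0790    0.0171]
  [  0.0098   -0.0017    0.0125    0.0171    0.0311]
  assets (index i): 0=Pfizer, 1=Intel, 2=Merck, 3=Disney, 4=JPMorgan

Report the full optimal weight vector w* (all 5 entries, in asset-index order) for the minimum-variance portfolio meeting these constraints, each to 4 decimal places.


u=Σ⁻¹μ = [0.7091  0.7836  0.6377  -0.1139  2.5196]
v=Σ⁻¹𝟙 = [5.9842  9.3906  1.7570  6.7971  26.3384]
a=μᵀu=0.460328  b=𝟙ᵀu=4.536053  c=𝟙ᵀv=50.267412  D=ac−b²=2.563729
λ₁=(c·0.109−b)/D = (50.267412·0.109−4.536053)/2.563729 = 0.367861
λ₂=(a−b·0.109)/D = (0.460328−4.536053·0.109)/2.563729 = -0.013302
w* = 0.367861·u + -0.013302·v:
  w_0 = 0.367861·0.7091 + -0.013302·5.9842 = 0.1812  (Pfizer)
  w_1 = 0.367861·0.7836 + -0.013302·9.3906 = 0.1633  (Intel)
  w_2 = 0.367861·0.6377 + -0.013302·1.7570 = 0.2112  (Merck)
  w_3 = 0.367861·-0.1139 + -0.013302·6.7971 = -0.1323  (Disney)
  w_4 = 0.367861·2.5196 + -0.013302·26.3384 = 0.5765  (JPMorgan)
Σw_i=1.0000  μᵀw=0.1090
σ²=wᵀΣw=λ₁·μ_p+λ₂ = 0.367861·0.109 + -0.013302 = 0.026795 ≈ 0.0268

0.1812  0.1633  0.2112  -0.1323  0.5765


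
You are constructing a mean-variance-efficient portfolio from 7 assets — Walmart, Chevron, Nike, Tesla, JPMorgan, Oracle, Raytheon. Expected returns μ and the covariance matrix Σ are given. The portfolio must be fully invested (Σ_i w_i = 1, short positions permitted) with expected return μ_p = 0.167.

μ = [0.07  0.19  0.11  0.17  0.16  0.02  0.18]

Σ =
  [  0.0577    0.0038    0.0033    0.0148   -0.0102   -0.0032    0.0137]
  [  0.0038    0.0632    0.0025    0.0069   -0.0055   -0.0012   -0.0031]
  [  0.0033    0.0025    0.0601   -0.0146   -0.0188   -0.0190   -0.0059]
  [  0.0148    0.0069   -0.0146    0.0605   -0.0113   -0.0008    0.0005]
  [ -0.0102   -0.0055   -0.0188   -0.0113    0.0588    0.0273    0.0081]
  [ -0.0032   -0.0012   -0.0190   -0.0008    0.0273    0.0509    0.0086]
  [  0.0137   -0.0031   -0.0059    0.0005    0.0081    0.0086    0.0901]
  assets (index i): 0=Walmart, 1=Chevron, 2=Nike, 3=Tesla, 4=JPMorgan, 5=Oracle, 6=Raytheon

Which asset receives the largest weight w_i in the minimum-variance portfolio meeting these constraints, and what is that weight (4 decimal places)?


g=Σ⁻¹μ = [0.0618  2.8916  4.3677  4.5189  5.5196  -1.1252  1.9600]
h=Σ⁻¹𝟙 = [11.5530  13.9040  37.1696  26.3857  27.3725  18.9849  7.8351]
a=μᵀg=3.015809  b=𝟙ᵀg=18.194320  c=𝟙ᵀh=143.204838  D=ac−b²=100.845083
λ₁=(c·0.167−b)/D = (143.204838·0.167−18.194320)/100.845083 = 0.056729
λ₂=(a−b·0.167)/D = (3.015809−18.194320·0.167)/100.845083 = -0.000225
w* = 0.056729·g + -0.000225·h:
  w_0 = 0.056729·0.0618 + -0.000225·11.5530 = 0.0009  (Walmart)
  w_1 = 0.056729·2.8916 + -0.000225·13.9040 = 0.1609  (Chevron)
  w_2 = 0.056729·4.3677 + -0.000225·37.1696 = 0.2394  (Nike)
  w_3 = 0.056729·4.5189 + -0.000225·26.3857 = 0.2504  (Tesla)
  w_4 = 0.056729·5.5196 + -0.000225·27.3725 = 0.3070  (JPMorgan)
  w_5 = 0.056729·-1.1252 + -0.000225·18.9849 = -0.0681  (Oracle)
  w_6 = 0.056729·1.9600 + -0.000225·7.8351 = 0.1094  (Raytheon)
Σw_i=1.0000  μᵀw=0.1670
σ²=wᵀΣw=λ₁·μ_p+λ₂ = 0.056729·0.167 + -0.000225 = 0.009249 ≈ 0.0092

JPMorgan (0.3070)


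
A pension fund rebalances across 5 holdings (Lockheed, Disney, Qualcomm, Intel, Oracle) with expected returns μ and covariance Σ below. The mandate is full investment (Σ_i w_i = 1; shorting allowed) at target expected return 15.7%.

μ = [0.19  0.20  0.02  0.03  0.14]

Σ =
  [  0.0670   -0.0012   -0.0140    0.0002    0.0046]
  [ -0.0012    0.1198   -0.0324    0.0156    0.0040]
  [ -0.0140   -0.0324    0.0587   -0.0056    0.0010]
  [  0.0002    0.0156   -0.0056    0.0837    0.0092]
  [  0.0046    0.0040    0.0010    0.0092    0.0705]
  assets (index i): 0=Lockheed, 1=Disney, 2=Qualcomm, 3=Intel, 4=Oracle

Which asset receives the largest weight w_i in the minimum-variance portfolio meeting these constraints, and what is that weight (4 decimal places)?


x=Σ⁻¹μ = [3.2563  2.2956  2.3474  -0.0985  1.6227]
y=Σ⁻¹𝟙 = [21.0162  15.3855  31.3212  10.0051  10.1903]
a=μᵀx=1.348977  b=𝟙ᵀx=9.423396  c=𝟙ᵀy=87.918349  D=ac−b²=29.799465
λ₁=(c·0.157−b)/D = (87.918349·0.157−9.423396)/29.799465 = 0.146975
λ₂=(a−b·0.157)/D = (1.348977−9.423396·0.157)/29.799465 = -0.004379
w* = 0.146975·x + -0.004379·y:
  w_0 = 0.146975·3.2563 + -0.004379·21.0162 = 0.3866  (Lockheed)
  w_1 = 0.146975·2.2956 + -0.004379·15.3855 = 0.2700  (Disney)
  w_2 = 0.146975·2.3474 + -0.004379·31.3212 = 0.2078  (Qualcomm)
  w_3 = 0.146975·-0.0985 + -0.004379·10.0051 = -0.0583  (Intel)
  w_4 = 0.146975·1.6227 + -0.004379·10.1903 = 0.1939  (Oracle)
Σw_i=1.0000  μᵀw=0.1570
σ²=wᵀΣw=λ₁·μ_p+λ₂ = 0.146975·0.157 + -0.004379 = 0.018696 ≈ 0.0187

Lockheed (0.3866)


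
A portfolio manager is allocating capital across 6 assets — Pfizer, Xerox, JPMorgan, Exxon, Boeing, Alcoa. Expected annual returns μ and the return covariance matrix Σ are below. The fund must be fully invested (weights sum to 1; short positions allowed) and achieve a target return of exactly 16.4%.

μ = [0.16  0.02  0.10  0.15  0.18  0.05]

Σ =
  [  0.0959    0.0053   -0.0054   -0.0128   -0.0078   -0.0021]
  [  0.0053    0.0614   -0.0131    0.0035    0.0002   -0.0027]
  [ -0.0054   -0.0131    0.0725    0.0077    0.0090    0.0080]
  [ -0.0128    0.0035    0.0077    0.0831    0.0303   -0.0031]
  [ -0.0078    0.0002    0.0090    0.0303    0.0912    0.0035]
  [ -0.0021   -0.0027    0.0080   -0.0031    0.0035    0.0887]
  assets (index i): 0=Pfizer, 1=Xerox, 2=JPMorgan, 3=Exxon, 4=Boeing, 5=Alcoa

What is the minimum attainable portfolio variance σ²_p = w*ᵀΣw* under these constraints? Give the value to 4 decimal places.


x=Σ⁻¹μ = [2.0467  0.3377  1.1926  1.4578  1.5265  0.5056]
y=Σ⁻¹𝟙 = [12.3452  18.3121  14.9438  9.6771  6.8747  10.8428]
a=μᵀx=0.972224  b=𝟙ᵀx=7.066995  c=𝟙ᵀy=72.995659  D=ac−b²=21.025723
λ₁=(c·0.164−b)/D = (72.995659·0.164−7.066995)/21.025723 = 0.233252
λ₂=(a−b·0.164)/D = (0.972224−7.066995·0.164)/21.025723 = -0.008883
w* = 0.233252·x + -0.008883·y:
  w_0 = 0.233252·2.0467 + -0.008883·12.3452 = 0.3677  (Pfizer)
  w_1 = 0.233252·0.3377 + -0.008883·18.3121 = -0.0839  (Xerox)
  w_2 = 0.233252·1.1926 + -0.008883·14.9438 = 0.1454  (JPMorgan)
  w_3 = 0.233252·1.4578 + -0.008883·9.6771 = 0.2541  (Exxon)
  w_4 = 0.233252·1.5265 + -0.008883·6.8747 = 0.2950  (Boeing)
  w_5 = 0.233252·0.5056 + -0.008883·10.8428 = 0.0216  (Alcoa)
Σw_i=1.0000  μᵀw=0.1640
σ²=wᵀΣw=λ₁·μ_p+λ₂ = 0.233252·0.164 + -0.008883 = 0.029371 ≈ 0.0294

0.0294


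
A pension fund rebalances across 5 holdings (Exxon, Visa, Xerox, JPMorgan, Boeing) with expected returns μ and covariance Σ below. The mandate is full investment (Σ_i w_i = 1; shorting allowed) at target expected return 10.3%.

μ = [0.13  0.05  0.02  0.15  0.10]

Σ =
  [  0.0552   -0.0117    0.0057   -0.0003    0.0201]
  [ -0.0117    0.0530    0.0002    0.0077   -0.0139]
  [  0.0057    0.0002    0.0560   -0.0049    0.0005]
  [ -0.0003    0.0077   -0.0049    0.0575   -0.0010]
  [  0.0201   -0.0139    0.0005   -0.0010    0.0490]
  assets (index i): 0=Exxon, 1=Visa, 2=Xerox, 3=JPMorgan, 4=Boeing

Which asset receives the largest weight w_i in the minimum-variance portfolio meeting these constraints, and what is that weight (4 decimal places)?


x=Σ⁻¹μ = [2.0362  1.4689  0.3468  2.4812  1.6693]
y=Σ⁻¹𝟙 = [13.7001  25.3075  17.5710  15.9557  22.1137]
a=μᵀx=0.884207  b=𝟙ᵀx=8.002536  c=𝟙ᵀy=94.648018  D=ac−b²=19.647883
λ₁=(c·0.103−b)/D = (94.648018·0.103−8.002536)/19.647883 = 0.088875
λ₂=(a−b·0.103)/D = (0.884207−8.002536·0.103)/19.647883 = 0.003051
w* = 0.088875·x + 0.003051·y:
  w_0 = 0.088875·2.0362 + 0.003051·13.7001 = 0.2228  (Exxon)
  w_1 = 0.088875·1.4689 + 0.003051·25.3075 = 0.2078  (Visa)
  w_2 = 0.088875·0.3468 + 0.003051·17.5710 = 0.0844  (Xerox)
  w_3 = 0.088875·2.4812 + 0.003051·15.9557 = 0.2692  (JPMorgan)
  w_4 = 0.088875·1.6693 + 0.003051·22.1137 = 0.2158  (Boeing)
Σw_i=1.0000  μᵀw=0.1030
σ²=wᵀΣw=λ₁·μ_p+λ₂ = 0.088875·0.103 + 0.003051 = 0.012205 ≈ 0.0122

JPMorgan (0.2692)


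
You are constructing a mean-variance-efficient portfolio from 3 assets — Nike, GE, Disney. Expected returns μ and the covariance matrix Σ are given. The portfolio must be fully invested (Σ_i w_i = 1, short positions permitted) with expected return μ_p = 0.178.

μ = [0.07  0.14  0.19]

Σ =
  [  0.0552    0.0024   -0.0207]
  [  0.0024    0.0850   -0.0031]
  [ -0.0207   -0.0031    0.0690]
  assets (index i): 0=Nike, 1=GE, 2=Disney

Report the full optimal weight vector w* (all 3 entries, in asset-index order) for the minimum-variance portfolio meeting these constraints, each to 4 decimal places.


-0.0220  0.2929  0.7292

x=Σ⁻¹μ = [2.5412  1.7063  3.5926]
y=Σ⁻¹𝟙 = [26.1802  11.8599  22.8796]
a=μᵀx=1.099369  b=𝟙ᵀx=7.840133  c=𝟙ᵀy=60.919731  D=ac−b²=5.505561
λ₁=(c·0.178−b)/D = (60.919731·0.178−7.840133)/5.505561 = 0.545554
λ₂=(a−b·0.178)/D = (1.099369−7.840133·0.178)/5.505561 = -0.053796
w* = 0.545554·x + -0.053796·y:
  w_0 = 0.545554·2.5412 + -0.053796·26.1802 = -0.0220  (Nike)
  w_1 = 0.545554·1.7063 + -0.053796·11.8599 = 0.2929  (GE)
  w_2 = 0.545554·3.5926 + -0.053796·22.8796 = 0.7292  (Disney)
Σw_i=1.0000  μᵀw=0.1780
σ²=wᵀΣw=λ₁·μ_p+λ₂ = 0.545554·0.178 + -0.053796 = 0.043313 ≈ 0.0433


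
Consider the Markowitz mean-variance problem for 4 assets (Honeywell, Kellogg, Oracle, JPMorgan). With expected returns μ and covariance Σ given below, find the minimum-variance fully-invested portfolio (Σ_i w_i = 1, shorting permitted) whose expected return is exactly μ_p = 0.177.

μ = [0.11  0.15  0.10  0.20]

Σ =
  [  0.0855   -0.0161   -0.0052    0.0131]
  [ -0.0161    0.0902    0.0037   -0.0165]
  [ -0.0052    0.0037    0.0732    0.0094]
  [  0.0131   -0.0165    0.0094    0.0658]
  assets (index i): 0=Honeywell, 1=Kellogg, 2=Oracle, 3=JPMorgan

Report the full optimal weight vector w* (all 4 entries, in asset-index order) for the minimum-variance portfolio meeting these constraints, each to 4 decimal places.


0.0745  0.3431  -0.0086  0.5910

x=Σ⁻¹μ = [1.3044  2.4555  0.9154  3.2648]
y=Σ⁻¹𝟙 = [13.0960  15.6458  11.8983  14.8139]
a=μᵀx=1.256299  b=𝟙ᵀx=7.940040  c=𝟙ᵀy=55.454015  D=ac−b²=6.622598
λ₁=(c·0.177−b)/D = (55.454015·0.177−7.940040)/6.622598 = 0.283170
λ₂=(a−b·0.177)/D = (1.256299−7.940040·0.177)/6.622598 = -0.022512
w* = 0.283170·x + -0.022512·y:
  w_0 = 0.283170·1.3044 + -0.022512·13.0960 = 0.0745  (Honeywell)
  w_1 = 0.283170·2.4555 + -0.022512·15.6458 = 0.3431  (Kellogg)
  w_2 = 0.283170·0.9154 + -0.022512·11.8983 = -0.0086  (Oracle)
  w_3 = 0.283170·3.2648 + -0.022512·14.8139 = 0.5910  (JPMorgan)
Σw_i=1.0000  μᵀw=0.1770
σ²=wᵀΣw=λ₁·μ_p+λ₂ = 0.283170·0.177 + -0.022512 = 0.027609 ≈ 0.0276


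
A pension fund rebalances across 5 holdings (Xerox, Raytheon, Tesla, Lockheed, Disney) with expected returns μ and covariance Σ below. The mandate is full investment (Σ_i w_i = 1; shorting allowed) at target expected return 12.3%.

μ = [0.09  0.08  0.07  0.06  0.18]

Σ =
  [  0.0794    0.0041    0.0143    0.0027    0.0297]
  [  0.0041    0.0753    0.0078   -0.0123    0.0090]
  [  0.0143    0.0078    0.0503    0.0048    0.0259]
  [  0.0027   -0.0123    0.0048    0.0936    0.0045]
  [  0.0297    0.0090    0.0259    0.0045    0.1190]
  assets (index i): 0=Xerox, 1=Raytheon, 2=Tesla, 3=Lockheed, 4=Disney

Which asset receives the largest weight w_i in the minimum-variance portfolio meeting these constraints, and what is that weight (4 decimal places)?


Disney (0.4498)

x=Σ⁻¹μ = [0.5419  0.9579  0.4122  0.6729  1.1897]
y=Σ⁻¹𝟙 = [8.3840  13.0607  13.3645  11.3775  1.9841]
a=μᵀx=0.408790  b=𝟙ᵀx=3.774719  c=𝟙ᵀy=48.170782  D=ac−b²=5.443239
λ₁=(c·0.123−b)/D = (48.170782·0.123−3.774719)/5.443239 = 0.395038
λ₂=(a−b·0.123)/D = (0.408790−3.774719·0.123)/5.443239 = -0.010196
w* = 0.395038·x + -0.010196·y:
  w_0 = 0.395038·0.5419 + -0.010196·8.3840 = 0.1286  (Xerox)
  w_1 = 0.395038·0.9579 + -0.010196·13.0607 = 0.2453  (Raytheon)
  w_2 = 0.395038·0.4122 + -0.010196·13.3645 = 0.0266  (Tesla)
  w_3 = 0.395038·0.6729 + -0.010196·11.3775 = 0.1498  (Lockheed)
  w_4 = 0.395038·1.1897 + -0.010196·1.9841 = 0.4498  (Disney)
Σw_i=1.0000  μᵀw=0.1230
σ²=wᵀΣw=λ₁·μ_p+λ₂ = 0.395038·0.123 + -0.010196 = 0.038394 ≈ 0.0384


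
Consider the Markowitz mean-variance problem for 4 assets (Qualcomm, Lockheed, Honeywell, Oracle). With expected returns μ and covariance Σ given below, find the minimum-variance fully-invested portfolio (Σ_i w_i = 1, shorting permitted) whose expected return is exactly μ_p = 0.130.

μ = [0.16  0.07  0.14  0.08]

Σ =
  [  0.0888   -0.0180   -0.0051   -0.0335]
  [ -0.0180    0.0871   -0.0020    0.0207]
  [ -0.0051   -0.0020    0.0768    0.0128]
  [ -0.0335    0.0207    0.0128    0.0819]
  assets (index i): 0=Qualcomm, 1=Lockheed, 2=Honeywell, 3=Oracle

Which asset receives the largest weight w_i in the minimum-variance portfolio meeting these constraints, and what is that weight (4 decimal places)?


u=Σ⁻¹μ = [2.6945  1.0351  1.7721  1.5404]
v=Σ⁻¹𝟙 = [20.2979  12.2649  12.1012  15.5214]
a=μᵀu=0.874901  b=𝟙ᵀu=7.042082  c=𝟙ᵀv=60.185347  D=ac−b²=3.065271
λ₁=(c·0.130−b)/D = (60.185347·0.130−7.042082)/3.065271 = 0.255120
λ₂=(a−b·0.130)/D = (0.874901−7.042082·0.130)/3.065271 = -0.013235
w* = 0.255120·u + -0.013235·v:
  w_0 = 0.255120·2.6945 + -0.013235·20.2979 = 0.4188  (Qualcomm)
  w_1 = 0.255120·1.0351 + -0.013235·12.2649 = 0.1018  (Lockheed)
  w_2 = 0.255120·1.7721 + -0.013235·12.1012 = 0.2919  (Honeywell)
  w_3 = 0.255120·1.5404 + -0.013235·15.5214 = 0.1875  (Oracle)
Σw_i=1.0000  μᵀw=0.1300
σ²=wᵀΣw=λ₁·μ_p+λ₂ = 0.255120·0.130 + -0.013235 = 0.019930 ≈ 0.0199

Qualcomm (0.4188)


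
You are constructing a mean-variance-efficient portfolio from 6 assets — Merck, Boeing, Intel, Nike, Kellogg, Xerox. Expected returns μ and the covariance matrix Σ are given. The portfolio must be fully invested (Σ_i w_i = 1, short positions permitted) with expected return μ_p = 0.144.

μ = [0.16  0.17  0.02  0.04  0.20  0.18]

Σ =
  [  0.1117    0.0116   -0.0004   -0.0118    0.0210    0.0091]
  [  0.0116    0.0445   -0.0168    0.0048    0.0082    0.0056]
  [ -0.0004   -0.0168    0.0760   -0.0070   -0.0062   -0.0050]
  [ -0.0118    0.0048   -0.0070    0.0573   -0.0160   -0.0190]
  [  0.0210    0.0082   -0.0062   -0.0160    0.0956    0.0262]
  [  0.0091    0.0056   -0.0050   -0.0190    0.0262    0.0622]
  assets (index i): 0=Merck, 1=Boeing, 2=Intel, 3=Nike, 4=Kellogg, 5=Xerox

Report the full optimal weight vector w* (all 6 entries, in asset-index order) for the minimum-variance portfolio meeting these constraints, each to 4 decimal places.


p=Σ⁻¹μ = [0.8360  3.3658  1.4797  2.0167  1.3286  2.6439]
q=Σ⁻¹𝟙 = [6.6295  22.2284  22.7247  28.6720  7.7745  20.4163]
a=μᵀp=1.557842  b=𝟙ᵀp=11.670762  c=𝟙ᵀq=108.445434  D=ac−b²=32.734194
λ₁=(c·0.144−b)/D = (108.445434·0.144−11.670762)/32.734194 = 0.120528
λ₂=(a−b·0.144)/D = (1.557842−11.670762·0.144)/32.734194 = -0.003750
w* = 0.120528·p + -0.003750·q:
  w_0 = 0.120528·0.8360 + -0.003750·6.6295 = 0.0759  (Merck)
  w_1 = 0.120528·3.3658 + -0.003750·22.2284 = 0.3223  (Boeing)
  w_2 = 0.120528·1.4797 + -0.003750·22.7247 = 0.0931  (Intel)
  w_3 = 0.120528·2.0167 + -0.003750·28.6720 = 0.1356  (Nike)
  w_4 = 0.120528·1.3286 + -0.003750·7.7745 = 0.1310  (Kellogg)
  w_5 = 0.120528·2.6439 + -0.003750·20.4163 = 0.2421  (Xerox)
Σw_i=1.0000  μᵀw=0.1440
σ²=wᵀΣw=λ₁·μ_p+λ₂ = 0.120528·0.144 + -0.003750 = 0.013606 ≈ 0.0136

0.0759  0.3223  0.0931  0.1356  0.1310  0.2421


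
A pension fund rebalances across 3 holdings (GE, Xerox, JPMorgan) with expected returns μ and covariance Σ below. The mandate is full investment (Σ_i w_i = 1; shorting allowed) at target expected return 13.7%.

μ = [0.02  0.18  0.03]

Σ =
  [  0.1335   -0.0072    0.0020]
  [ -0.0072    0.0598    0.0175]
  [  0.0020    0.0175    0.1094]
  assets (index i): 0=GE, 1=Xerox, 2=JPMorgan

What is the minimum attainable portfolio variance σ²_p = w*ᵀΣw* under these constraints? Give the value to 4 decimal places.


0.0373

u=Σ⁻¹μ = [0.3213  3.1161  -0.2301]
v=Σ⁻¹𝟙 = [8.2474  15.8254  6.4585]
a=μᵀu=0.560414  b=𝟙ᵀu=3.207270  c=𝟙ᵀv=30.531267  D=ac−b²=6.823564
λ₁=(c·0.137−b)/D = (30.531267·0.137−3.207270)/6.823564 = 0.142962
λ₂=(a−b·0.137)/D = (0.560414−3.207270·0.137)/6.823564 = 0.017735
w* = 0.142962·u + 0.017735·v:
  w_0 = 0.142962·0.3213 + 0.017735·8.2474 = 0.1922  (GE)
  w_1 = 0.142962·3.1161 + 0.017735·15.8254 = 0.7261  (Xerox)
  w_2 = 0.142962·-0.2301 + 0.017735·6.4585 = 0.0816  (JPMorgan)
Σw_i=1.0000  μᵀw=0.1370
σ²=wᵀΣw=λ₁·μ_p+λ₂ = 0.142962·0.137 + 0.017735 = 0.037321 ≈ 0.0373


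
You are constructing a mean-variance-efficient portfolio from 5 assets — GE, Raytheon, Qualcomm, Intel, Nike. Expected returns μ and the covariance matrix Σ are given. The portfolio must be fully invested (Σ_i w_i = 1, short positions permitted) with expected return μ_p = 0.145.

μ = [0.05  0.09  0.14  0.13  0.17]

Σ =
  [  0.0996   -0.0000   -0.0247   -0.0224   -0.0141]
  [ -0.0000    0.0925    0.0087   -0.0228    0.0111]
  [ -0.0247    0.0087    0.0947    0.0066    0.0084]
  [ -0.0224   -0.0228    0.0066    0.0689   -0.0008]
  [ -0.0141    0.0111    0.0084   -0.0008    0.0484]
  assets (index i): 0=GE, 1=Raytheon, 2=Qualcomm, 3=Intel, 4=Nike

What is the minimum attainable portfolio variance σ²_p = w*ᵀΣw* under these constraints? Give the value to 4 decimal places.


p=Σ⁻¹μ = [1.9916  1.0977  1.3777  2.8079  3.6482]
q=Σ⁻¹𝟙 = [21.6501  13.2579  11.2516  25.1218  22.3902]
a=μᵀp=1.376470  b=𝟙ᵀp=10.923119  c=𝟙ᵀq=93.671659  D=ac−b²=9.621657
λ₁=(c·0.145−b)/D = (93.671659·0.145−10.923119)/9.621657 = 0.276384
λ₂=(a−b·0.145)/D = (1.376470−10.923119·0.145)/9.621657 = -0.021554
w* = 0.276384·p + -0.021554·q:
  w_0 = 0.276384·1.9916 + -0.021554·21.6501 = 0.0838  (GE)
  w_1 = 0.276384·1.0977 + -0.021554·13.2579 = 0.0176  (Raytheon)
  w_2 = 0.276384·1.3777 + -0.021554·11.2516 = 0.1383  (Qualcomm)
  w_3 = 0.276384·2.8079 + -0.021554·25.1218 = 0.2346  (Intel)
  w_4 = 0.276384·3.6482 + -0.021554·22.3902 = 0.5257  (Nike)
Σw_i=1.0000  μᵀw=0.1450
σ²=wᵀΣw=λ₁·μ_p+λ₂ = 0.276384·0.145 + -0.021554 = 0.018522 ≈ 0.0185

0.0185


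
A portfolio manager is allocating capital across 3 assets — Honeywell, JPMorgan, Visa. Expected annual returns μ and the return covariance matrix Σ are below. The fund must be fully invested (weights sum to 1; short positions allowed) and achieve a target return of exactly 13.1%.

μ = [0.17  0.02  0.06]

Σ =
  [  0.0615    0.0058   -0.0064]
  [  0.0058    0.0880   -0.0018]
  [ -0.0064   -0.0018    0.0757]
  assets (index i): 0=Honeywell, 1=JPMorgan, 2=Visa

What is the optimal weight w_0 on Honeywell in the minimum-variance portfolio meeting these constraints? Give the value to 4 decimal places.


0.6660

u=Σ⁻¹μ = [2.8665  0.0595  1.0364]
v=Σ⁻¹𝟙 = [16.8130  10.5599  14.8826]
a=μᵀu=0.550671  b=𝟙ᵀu=3.962367  c=𝟙ᵀv=42.255524  D=ac−b²=7.568535
λ₁=(c·0.131−b)/D = (42.255524·0.131−3.962367)/7.568535 = 0.207848
λ₂=(a−b·0.131)/D = (0.550671−3.962367·0.131)/7.568535 = 0.004175
w* = 0.207848·u + 0.004175·v:
  w_0 = 0.207848·2.8665 + 0.004175·16.8130 = 0.6660  (Honeywell)
  w_1 = 0.207848·0.0595 + 0.004175·10.5599 = 0.0565  (JPMorgan)
  w_2 = 0.207848·1.0364 + 0.004175·14.8826 = 0.2775  (Visa)
Σw_i=1.0000  μᵀw=0.1310
σ²=wᵀΣw=λ₁·μ_p+λ₂ = 0.207848·0.131 + 0.004175 = 0.031403 ≈ 0.0314


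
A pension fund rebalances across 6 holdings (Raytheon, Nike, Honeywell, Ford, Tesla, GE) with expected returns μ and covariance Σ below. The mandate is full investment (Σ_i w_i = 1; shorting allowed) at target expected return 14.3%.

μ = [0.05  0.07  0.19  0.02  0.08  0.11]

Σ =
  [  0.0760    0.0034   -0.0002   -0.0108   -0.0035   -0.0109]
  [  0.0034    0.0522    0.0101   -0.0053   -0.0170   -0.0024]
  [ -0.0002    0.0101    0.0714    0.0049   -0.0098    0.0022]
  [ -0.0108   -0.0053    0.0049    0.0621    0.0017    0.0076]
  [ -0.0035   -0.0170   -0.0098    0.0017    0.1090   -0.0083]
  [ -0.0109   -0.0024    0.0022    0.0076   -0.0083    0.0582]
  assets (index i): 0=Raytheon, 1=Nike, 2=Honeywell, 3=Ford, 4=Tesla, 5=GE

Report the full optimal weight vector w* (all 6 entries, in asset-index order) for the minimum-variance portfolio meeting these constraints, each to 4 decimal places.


0.0724  0.1025  0.4587  -0.1093  0.1697  0.3060

u=Σ⁻¹μ = [1.0001  1.3343  2.5888  0.0966  1.3743  2.2179]
v=Σ⁻¹𝟙 = [18.3648  23.7140  11.0221  17.4293  15.7929  21.1591]
a=μᵀu=0.991118  b=𝟙ᵀu=8.611934  c=𝟙ᵀv=107.482138  D=ac−b²=32.362086
λ₁=(c·0.143−b)/D = (107.482138·0.143−8.611934)/32.362086 = 0.208825
λ₂=(a−b·0.143)/D = (0.991118−8.611934·0.143)/32.362086 = -0.007428
w* = 0.208825·u + -0.007428·v:
  w_0 = 0.208825·1.0001 + -0.007428·18.3648 = 0.0724  (Raytheon)
  w_1 = 0.208825·1.3343 + -0.007428·23.7140 = 0.1025  (Nike)
  w_2 = 0.208825·2.5888 + -0.007428·11.0221 = 0.4587  (Honeywell)
  w_3 = 0.208825·0.0966 + -0.007428·17.4293 = -0.1093  (Ford)
  w_4 = 0.208825·1.3743 + -0.007428·15.7929 = 0.1697  (Tesla)
  w_5 = 0.208825·2.2179 + -0.007428·21.1591 = 0.3060  (GE)
Σw_i=1.0000  μᵀw=0.1430
σ²=wᵀΣw=λ₁·μ_p+λ₂ = 0.208825·0.143 + -0.007428 = 0.022434 ≈ 0.0224


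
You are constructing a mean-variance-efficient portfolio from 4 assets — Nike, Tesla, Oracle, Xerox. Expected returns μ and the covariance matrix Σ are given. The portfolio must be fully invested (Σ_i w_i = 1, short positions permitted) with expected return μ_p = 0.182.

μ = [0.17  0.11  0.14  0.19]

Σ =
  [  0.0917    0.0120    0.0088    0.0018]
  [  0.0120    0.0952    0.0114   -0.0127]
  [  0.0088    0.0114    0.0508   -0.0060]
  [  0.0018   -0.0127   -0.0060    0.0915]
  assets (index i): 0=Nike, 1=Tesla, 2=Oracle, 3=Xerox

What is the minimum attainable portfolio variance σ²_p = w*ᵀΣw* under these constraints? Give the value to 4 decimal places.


0.0440

p=Σ⁻¹μ = [1.4331  0.9815  2.5653  2.3528]
q=Σ⁻¹𝟙 = [7.7345  9.1549  17.8520  13.2181]
a=μᵀp=1.157751  b=𝟙ᵀp=7.332612  c=𝟙ᵀq=47.959417  D=ac−b²=1.757845
λ₁=(c·0.182−b)/D = (47.959417·0.182−7.332612)/1.757845 = 0.794155
λ₂=(a−b·0.182)/D = (1.157751−7.332612·0.182)/1.757845 = -0.100569
w* = 0.794155·p + -0.100569·q:
  w_0 = 0.794155·1.4331 + -0.100569·7.7345 = 0.3602  (Nike)
  w_1 = 0.794155·0.9815 + -0.100569·9.1549 = -0.1412  (Tesla)
  w_2 = 0.794155·2.5653 + -0.100569·17.8520 = 0.2419  (Oracle)
  w_3 = 0.794155·2.3528 + -0.100569·13.2181 = 0.5391  (Xerox)
Σw_i=1.0000  μᵀw=0.1820
σ²=wᵀΣw=λ₁·μ_p+λ₂ = 0.794155·0.182 + -0.100569 = 0.043967 ≈ 0.0440


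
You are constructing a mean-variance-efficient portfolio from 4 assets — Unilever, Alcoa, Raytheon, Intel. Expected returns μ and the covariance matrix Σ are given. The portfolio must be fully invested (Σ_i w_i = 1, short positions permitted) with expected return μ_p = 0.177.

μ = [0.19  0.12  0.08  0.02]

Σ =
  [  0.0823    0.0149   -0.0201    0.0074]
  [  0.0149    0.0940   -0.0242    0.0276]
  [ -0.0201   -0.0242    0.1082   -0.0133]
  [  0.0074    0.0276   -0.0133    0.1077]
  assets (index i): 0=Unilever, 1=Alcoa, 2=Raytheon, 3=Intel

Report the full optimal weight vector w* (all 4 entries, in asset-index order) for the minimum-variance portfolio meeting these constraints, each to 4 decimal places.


g=Σ⁻¹μ = [2.4429  1.3074  1.4689  -0.1358]
h=Σ⁻¹𝟙 = [13.2723  10.1369  14.9112  7.6168]
a=μᵀg=0.735833  b=𝟙ᵀg=5.083398  c=𝟙ᵀh=45.937162  D=ac−b²=7.961165
λ₁=(c·0.177−b)/D = (45.937162·0.177−5.083398)/7.961165 = 0.382793
λ₂=(a−b·0.177)/D = (0.735833−5.083398·0.177)/7.961165 = -0.020591
w* = 0.382793·g + -0.020591·h:
  w_0 = 0.382793·2.4429 + -0.020591·13.2723 = 0.6618  (Unilever)
  w_1 = 0.382793·1.3074 + -0.020591·10.1369 = 0.2917  (Alcoa)
  w_2 = 0.382793·1.4689 + -0.020591·14.9112 = 0.2553  (Raytheon)
  w_3 = 0.382793·-0.1358 + -0.020591·7.6168 = -0.2088  (Intel)
Σw_i=1.0000  μᵀw=0.1770
σ²=wᵀΣw=λ₁·μ_p+λ₂ = 0.382793·0.177 + -0.020591 = 0.047163 ≈ 0.0472

0.6618  0.2917  0.2553  -0.2088


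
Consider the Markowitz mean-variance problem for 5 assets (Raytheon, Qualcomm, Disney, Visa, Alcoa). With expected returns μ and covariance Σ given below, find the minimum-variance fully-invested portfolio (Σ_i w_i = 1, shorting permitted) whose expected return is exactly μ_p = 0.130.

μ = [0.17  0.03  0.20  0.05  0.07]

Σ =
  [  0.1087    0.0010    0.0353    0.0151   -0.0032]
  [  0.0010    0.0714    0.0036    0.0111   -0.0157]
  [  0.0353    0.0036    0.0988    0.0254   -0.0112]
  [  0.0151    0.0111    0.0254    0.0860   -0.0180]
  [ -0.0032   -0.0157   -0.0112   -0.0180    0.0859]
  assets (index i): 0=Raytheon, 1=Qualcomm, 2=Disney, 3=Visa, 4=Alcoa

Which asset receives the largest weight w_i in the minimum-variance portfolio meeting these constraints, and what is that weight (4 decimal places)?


u=Σ⁻¹μ = [1.0135  0.5715  1.7618  0.0604  1.1995]
v=Σ⁻¹𝟙 = [5.9450  15.9008  6.8013  10.2493  17.8036]
a=μᵀu=0.628780  b=𝟙ᵀu=4.606648  c=𝟙ᵀv=56.700045  D=ac−b²=14.430630
λ₁=(c·0.130−b)/D = (56.700045·0.130−4.606648)/14.430630 = 0.191562
λ₂=(a−b·0.130)/D = (0.628780−4.606648·0.130)/14.430630 = 0.002073
w* = 0.191562·u + 0.002073·v:
  w_0 = 0.191562·1.0135 + 0.002073·5.9450 = 0.2065  (Raytheon)
  w_1 = 0.191562·0.5715 + 0.002073·15.9008 = 0.1424  (Qualcomm)
  w_2 = 0.191562·1.7618 + 0.002073·6.8013 = 0.3516  (Disney)
  w_3 = 0.191562·0.0604 + 0.002073·10.2493 = 0.0328  (Visa)
  w_4 = 0.191562·1.1995 + 0.002073·17.8036 = 0.2667  (Alcoa)
Σw_i=1.0000  μᵀw=0.1300
σ²=wᵀΣw=λ₁·μ_p+λ₂ = 0.191562·0.130 + 0.002073 = 0.026976 ≈ 0.0270

Disney (0.3516)


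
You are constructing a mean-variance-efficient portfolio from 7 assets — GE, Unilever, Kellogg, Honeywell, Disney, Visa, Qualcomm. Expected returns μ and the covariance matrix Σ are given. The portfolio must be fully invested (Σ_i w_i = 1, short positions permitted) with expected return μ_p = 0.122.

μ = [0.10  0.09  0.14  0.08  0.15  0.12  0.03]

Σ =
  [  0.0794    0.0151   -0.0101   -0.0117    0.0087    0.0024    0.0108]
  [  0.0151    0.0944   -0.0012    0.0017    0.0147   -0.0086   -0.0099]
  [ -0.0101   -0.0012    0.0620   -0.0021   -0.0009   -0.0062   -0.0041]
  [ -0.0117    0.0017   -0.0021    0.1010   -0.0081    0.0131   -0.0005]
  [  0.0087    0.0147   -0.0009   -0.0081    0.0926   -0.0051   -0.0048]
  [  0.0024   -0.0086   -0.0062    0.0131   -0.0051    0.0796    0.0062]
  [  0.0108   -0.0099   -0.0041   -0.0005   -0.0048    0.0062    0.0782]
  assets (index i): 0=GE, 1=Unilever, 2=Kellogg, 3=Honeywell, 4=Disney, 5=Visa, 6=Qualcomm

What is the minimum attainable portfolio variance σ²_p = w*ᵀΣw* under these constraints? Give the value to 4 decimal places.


0.0136

u=Σ⁻¹μ = [1.3250  0.7059  2.7361  0.9033  1.6024  1.6795  0.4044]
v=Σ⁻¹𝟙 = [11.6431  9.6842  20.8844  10.7890  10.7027  12.7656  13.2145]
a=μᵀu=1.105374  b=𝟙ᵀu=9.356533  c=𝟙ᵀv=89.683486  D=ac−b²=11.589062
λ₁=(c·0.122−b)/D = (89.683486·0.122−9.356533)/11.589062 = 0.136754
λ₂=(a−b·0.122)/D = (1.105374−9.356533·0.122)/11.589062 = -0.003117
w* = 0.136754·u + -0.003117·v:
  w_0 = 0.136754·1.3250 + -0.003117·11.6431 = 0.1449  (GE)
  w_1 = 0.136754·0.7059 + -0.003117·9.6842 = 0.0663  (Unilever)
  w_2 = 0.136754·2.7361 + -0.003117·20.8844 = 0.3091  (Kellogg)
  w_3 = 0.136754·0.9033 + -0.003117·10.7890 = 0.0899  (Honeywell)
  w_4 = 0.136754·1.6024 + -0.003117·10.7027 = 0.1858  (Disney)
  w_5 = 0.136754·1.6795 + -0.003117·12.7656 = 0.1899  (Visa)
  w_6 = 0.136754·0.4044 + -0.003117·13.2145 = 0.0141  (Qualcomm)
Σw_i=1.0000  μᵀw=0.1220
σ²=wᵀΣw=λ₁·μ_p+λ₂ = 0.136754·0.122 + -0.003117 = 0.013567 ≈ 0.0136


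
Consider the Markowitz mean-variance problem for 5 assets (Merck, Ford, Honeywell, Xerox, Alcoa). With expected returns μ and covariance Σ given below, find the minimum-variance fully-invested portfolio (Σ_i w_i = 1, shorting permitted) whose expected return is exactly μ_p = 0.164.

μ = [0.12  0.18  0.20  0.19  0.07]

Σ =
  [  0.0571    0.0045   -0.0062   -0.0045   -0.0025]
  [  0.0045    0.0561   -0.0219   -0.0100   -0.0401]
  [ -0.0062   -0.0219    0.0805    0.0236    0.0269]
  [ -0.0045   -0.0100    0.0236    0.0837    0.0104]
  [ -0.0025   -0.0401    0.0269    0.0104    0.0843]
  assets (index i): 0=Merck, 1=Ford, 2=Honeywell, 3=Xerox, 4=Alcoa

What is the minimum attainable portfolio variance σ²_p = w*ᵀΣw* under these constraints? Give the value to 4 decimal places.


0.0105

g=Σ⁻¹μ = [2.1820  6.5517  2.8998  1.9996  2.8396]
h=Σ⁻¹𝟙 = [17.6085  43.0076  13.1521  10.9323  27.2970]
a=μᵀg=2.599812  b=𝟙ᵀg=16.472751  c=𝟙ᵀh=111.997597  D=ac−b²=19.821124
λ₁=(c·0.164−b)/D = (111.997597·0.164−16.472751)/19.821124 = 0.095598
λ₂=(a−b·0.164)/D = (2.599812−16.472751·0.164)/19.821124 = -0.005132
w* = 0.095598·g + -0.005132·h:
  w_0 = 0.095598·2.1820 + -0.005132·17.6085 = 0.1182  (Merck)
  w_1 = 0.095598·6.5517 + -0.005132·43.0076 = 0.4056  (Ford)
  w_2 = 0.095598·2.8998 + -0.005132·13.1521 = 0.2097  (Honeywell)
  w_3 = 0.095598·1.9996 + -0.005132·10.9323 = 0.1351  (Xerox)
  w_4 = 0.095598·2.8396 + -0.005132·27.2970 = 0.1314  (Alcoa)
Σw_i=1.0000  μᵀw=0.1640
σ²=wᵀΣw=λ₁·μ_p+λ₂ = 0.095598·0.164 + -0.005132 = 0.010546 ≈ 0.0105


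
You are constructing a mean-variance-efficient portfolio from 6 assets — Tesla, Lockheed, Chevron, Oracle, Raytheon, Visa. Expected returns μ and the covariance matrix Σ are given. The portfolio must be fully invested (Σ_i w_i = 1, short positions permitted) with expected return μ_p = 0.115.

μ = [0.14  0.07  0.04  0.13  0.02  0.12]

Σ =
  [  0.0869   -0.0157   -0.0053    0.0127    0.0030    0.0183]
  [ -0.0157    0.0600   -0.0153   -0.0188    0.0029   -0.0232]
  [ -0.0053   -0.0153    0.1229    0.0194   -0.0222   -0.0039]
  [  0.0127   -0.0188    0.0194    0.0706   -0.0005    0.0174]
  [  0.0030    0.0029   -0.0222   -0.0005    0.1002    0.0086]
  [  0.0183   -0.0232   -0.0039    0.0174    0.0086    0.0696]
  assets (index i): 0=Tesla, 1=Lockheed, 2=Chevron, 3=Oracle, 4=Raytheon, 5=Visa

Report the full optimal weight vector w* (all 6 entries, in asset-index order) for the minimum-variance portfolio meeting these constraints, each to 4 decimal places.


0.2132  0.3451  0.0137  0.2515  -0.0657  0.2422

p=Σ⁻¹μ = [1.5273  2.9905  0.5561  1.7393  0.0352  1.9114]
q=Σ⁻¹𝟙 = [12.2975  34.0715  13.2931  12.8109  10.0217  18.7954]
a=μᵀp=0.901579  b=𝟙ᵀp=8.759691  c=𝟙ᵀq=101.290197  D=ac−b²=14.588898
λ₁=(c·0.115−b)/D = (101.290197·0.115−8.759691)/14.588898 = 0.198005
λ₂=(a−b·0.115)/D = (0.901579−8.759691·0.115)/14.588898 = -0.007251
w* = 0.198005·p + -0.007251·q:
  w_0 = 0.198005·1.5273 + -0.007251·12.2975 = 0.2132  (Tesla)
  w_1 = 0.198005·2.9905 + -0.007251·34.0715 = 0.3451  (Lockheed)
  w_2 = 0.198005·0.5561 + -0.007251·13.2931 = 0.0137  (Chevron)
  w_3 = 0.198005·1.7393 + -0.007251·12.8109 = 0.2515  (Oracle)
  w_4 = 0.198005·0.0352 + -0.007251·10.0217 = -0.0657  (Raytheon)
  w_5 = 0.198005·1.9114 + -0.007251·18.7954 = 0.2422  (Visa)
Σw_i=1.0000  μᵀw=0.1150
σ²=wᵀΣw=λ₁·μ_p+λ₂ = 0.198005·0.115 + -0.007251 = 0.015520 ≈ 0.0155
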